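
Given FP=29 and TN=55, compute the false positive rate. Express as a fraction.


FPR = FP / (FP + TN) = 29 / 84 = 29/84.

29/84


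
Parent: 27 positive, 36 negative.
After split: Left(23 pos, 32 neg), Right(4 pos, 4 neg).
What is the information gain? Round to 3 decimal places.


H(parent) = 0.9852. H(left) = 0.9806, H(right) = 1.0000. Weighted = (55/63)*0.9806 + (8/63)*1.0000 = 0.9831. IG = 0.9852 - 0.9831 = 0.0021, which rounds to 0.002.

0.002


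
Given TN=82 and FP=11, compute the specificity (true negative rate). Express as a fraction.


Specificity = TN / (TN + FP) = 82 / 93 = 82/93.

82/93


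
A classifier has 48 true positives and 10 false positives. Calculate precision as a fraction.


Precision = TP / (TP + FP) = 48 / 58 = 24/29.

24/29


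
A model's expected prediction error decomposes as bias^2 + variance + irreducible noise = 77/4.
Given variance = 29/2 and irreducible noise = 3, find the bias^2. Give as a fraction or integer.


Total error = bias^2 + variance + irreducible noise. So bias^2 = 77/4 - 29/2 - 3 = 7/4.

7/4


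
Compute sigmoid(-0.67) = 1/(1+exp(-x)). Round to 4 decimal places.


sigma(-0.67) = 1/(1+e^(0.67)) = 1/(1+1.954237) = 1/2.954237 = 0.3385.

0.3385


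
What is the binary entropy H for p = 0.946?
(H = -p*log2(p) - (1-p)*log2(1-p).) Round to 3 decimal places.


H = -0.946*log2(0.946) - 0.054*log2(0.054) = 0.303.

0.303


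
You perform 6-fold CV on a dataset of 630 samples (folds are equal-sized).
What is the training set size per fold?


Each validation fold has 630/6 = 105 samples. Training set = 630 - 105 = 525.

525


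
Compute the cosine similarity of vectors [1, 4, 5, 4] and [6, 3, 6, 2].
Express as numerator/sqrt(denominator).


dot = 56. |a|^2 = 58, |b|^2 = 85. cos = 56/sqrt(4930).

56/sqrt(4930)


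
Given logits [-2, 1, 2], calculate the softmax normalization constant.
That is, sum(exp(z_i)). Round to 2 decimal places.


Denom = e^-2=0.1353 + e^1=2.7183 + e^2=7.3891. Sum = 10.2427, which rounds to 10.24.

10.24


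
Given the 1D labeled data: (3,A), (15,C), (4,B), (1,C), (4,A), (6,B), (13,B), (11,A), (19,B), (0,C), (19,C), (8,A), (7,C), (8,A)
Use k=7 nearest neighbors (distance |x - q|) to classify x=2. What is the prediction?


Distances: |3-2|=1, |15-2|=13, |4-2|=2, |1-2|=1, |4-2|=2, |6-2|=4, |13-2|=11, |11-2|=9, |19-2|=17, |0-2|=2, |19-2|=17, |8-2|=6, |7-2|=5, |8-2|=6. 7 nearest: (3,A), (1,C), (4,A), (4,B), (0,C), (6,B), (7,C). Counts: {'A': 2, 'C': 3, 'B': 2}. Majority class: C.

C


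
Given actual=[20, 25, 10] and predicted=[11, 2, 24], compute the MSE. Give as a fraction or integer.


MSE = (1/3) * ((20-11)^2=81 + (25-2)^2=529 + (10-24)^2=196). Sum = 806. MSE = 806/3.

806/3


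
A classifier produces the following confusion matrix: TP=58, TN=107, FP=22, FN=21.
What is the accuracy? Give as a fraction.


Accuracy = (TP + TN) / (TP + TN + FP + FN) = (58 + 107) / 208 = 165/208.

165/208


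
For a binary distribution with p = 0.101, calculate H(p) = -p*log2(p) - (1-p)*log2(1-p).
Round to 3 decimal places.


H = -0.101*log2(0.101) - 0.899*log2(0.899) = 0.472.

0.472


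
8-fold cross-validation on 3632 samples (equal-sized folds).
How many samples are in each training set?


Each validation fold has 3632/8 = 454 samples. Training set = 3632 - 454 = 3178.

3178


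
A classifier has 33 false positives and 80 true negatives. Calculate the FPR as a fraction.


FPR = FP / (FP + TN) = 33 / 113 = 33/113.

33/113


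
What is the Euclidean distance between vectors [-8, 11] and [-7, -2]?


d = sqrt(sum of squared differences). (-8--7)^2=1, (11--2)^2=169. Sum = 170.

sqrt(170)


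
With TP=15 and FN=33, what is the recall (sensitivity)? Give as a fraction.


Recall = TP / (TP + FN) = 15 / 48 = 5/16.

5/16


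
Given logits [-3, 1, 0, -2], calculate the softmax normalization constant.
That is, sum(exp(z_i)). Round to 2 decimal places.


Denom = e^-3=0.0498 + e^1=2.7183 + e^0=1.0000 + e^-2=0.1353. Sum = 3.9034, which rounds to 3.90.

3.90


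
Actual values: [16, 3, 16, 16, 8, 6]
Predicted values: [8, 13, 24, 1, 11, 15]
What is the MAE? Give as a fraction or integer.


MAE = (1/6) * (|16-8|=8 + |3-13|=10 + |16-24|=8 + |16-1|=15 + |8-11|=3 + |6-15|=9). Sum = 53. MAE = 53/6.

53/6


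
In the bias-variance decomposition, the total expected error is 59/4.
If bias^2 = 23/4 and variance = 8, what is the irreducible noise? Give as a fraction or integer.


Total error = bias^2 + variance + irreducible noise. So irreducible noise = 59/4 - 23/4 - 8 = 1.

1


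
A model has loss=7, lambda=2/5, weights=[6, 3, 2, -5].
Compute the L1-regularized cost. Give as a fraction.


L1 norm = sum(|w|) = 16. J = 7 + 2/5 * 16 = 67/5.

67/5


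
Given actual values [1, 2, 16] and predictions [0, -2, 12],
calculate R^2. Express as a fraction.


Mean(y) = 19/3. SS_res = 33. SS_tot = 422/3. R^2 = 1 - 33/(422/3) = 323/422.

323/422


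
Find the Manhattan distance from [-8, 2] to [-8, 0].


d = sum of absolute differences: |-8--8|=0 + |2-0|=2 = 2.

2


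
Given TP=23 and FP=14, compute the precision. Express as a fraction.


Precision = TP / (TP + FP) = 23 / 37 = 23/37.

23/37


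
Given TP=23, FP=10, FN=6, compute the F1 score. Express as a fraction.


Precision = 23/33 = 23/33. Recall = 23/29 = 23/29. F1 = 2*P*R/(P+R) = 23/31.

23/31


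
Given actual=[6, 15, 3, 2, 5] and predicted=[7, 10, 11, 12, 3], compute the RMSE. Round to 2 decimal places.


MSE = 38.8000. RMSE = sqrt(38.8000) = 6.23.

6.23


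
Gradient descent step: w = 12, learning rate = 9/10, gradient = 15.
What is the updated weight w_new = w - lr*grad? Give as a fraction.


w_new = 12 - 9/10 * 15 = 12 - 27/2 = -3/2.

-3/2


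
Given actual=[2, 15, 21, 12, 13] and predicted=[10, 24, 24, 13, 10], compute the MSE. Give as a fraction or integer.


MSE = (1/5) * ((2-10)^2=64 + (15-24)^2=81 + (21-24)^2=9 + (12-13)^2=1 + (13-10)^2=9). Sum = 164. MSE = 164/5.

164/5


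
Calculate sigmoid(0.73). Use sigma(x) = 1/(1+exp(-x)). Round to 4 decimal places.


sigma(0.73) = 1/(1+e^(-0.73)) = 1/(1+0.481909) = 1/1.481909 = 0.6748.

0.6748


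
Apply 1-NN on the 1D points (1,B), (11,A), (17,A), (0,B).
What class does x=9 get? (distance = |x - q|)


Distances: |1-9|=8, |11-9|=2, |17-9|=8, |0-9|=9. 1 nearest: (11,A). Counts: {'A': 1}. Majority class: A.

A


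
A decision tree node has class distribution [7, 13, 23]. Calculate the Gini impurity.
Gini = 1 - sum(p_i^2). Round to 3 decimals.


Total = 43. Proportions: 7/43, 13/43, 23/43. sum(p_i^2) = 0.4040. Gini = 1 - 0.4040 = 0.5960, which rounds to 0.596.

0.596


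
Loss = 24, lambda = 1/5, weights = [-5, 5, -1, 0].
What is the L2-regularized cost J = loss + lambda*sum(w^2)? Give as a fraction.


L2 sq norm = sum(w^2) = 51. J = 24 + 1/5 * 51 = 171/5.

171/5


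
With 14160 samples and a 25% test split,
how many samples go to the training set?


Test set = 14160 * 25% = 3540. Training set = 14160 - 3540 = 10620.

10620


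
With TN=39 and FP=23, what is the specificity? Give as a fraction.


Specificity = TN / (TN + FP) = 39 / 62 = 39/62.

39/62


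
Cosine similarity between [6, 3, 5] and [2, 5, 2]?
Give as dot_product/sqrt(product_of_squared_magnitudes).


dot = 37. |a|^2 = 70, |b|^2 = 33. cos = 37/sqrt(2310).

37/sqrt(2310)


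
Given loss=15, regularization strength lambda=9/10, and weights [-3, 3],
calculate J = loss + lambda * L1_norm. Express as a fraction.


L1 norm = sum(|w|) = 6. J = 15 + 9/10 * 6 = 102/5.

102/5


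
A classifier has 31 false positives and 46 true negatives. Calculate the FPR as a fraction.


FPR = FP / (FP + TN) = 31 / 77 = 31/77.

31/77


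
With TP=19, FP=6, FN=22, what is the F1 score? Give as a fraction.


Precision = 19/25 = 19/25. Recall = 19/41 = 19/41. F1 = 2*P*R/(P+R) = 19/33.

19/33


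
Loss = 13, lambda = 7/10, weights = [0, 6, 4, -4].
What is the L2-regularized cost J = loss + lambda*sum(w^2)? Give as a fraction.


L2 sq norm = sum(w^2) = 68. J = 13 + 7/10 * 68 = 303/5.

303/5


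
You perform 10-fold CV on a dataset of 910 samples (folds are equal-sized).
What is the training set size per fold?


Each validation fold has 910/10 = 91 samples. Training set = 910 - 91 = 819.

819


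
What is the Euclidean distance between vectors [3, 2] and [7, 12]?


d = sqrt(sum of squared differences). (3-7)^2=16, (2-12)^2=100. Sum = 116.

sqrt(116)


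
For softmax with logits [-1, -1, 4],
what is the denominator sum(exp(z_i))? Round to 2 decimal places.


Denom = e^-1=0.3679 + e^-1=0.3679 + e^4=54.5982. Sum = 55.3340, which rounds to 55.33.

55.33


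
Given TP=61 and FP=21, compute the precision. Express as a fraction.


Precision = TP / (TP + FP) = 61 / 82 = 61/82.

61/82


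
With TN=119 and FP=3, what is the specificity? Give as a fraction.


Specificity = TN / (TN + FP) = 119 / 122 = 119/122.

119/122


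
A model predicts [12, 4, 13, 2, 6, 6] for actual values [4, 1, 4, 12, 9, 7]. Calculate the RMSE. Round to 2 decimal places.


MSE = 44.0000. RMSE = sqrt(44.0000) = 6.63.

6.63


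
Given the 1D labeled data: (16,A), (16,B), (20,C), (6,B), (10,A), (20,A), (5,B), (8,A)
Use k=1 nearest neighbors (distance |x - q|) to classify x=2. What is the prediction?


Distances: |16-2|=14, |16-2|=14, |20-2|=18, |6-2|=4, |10-2|=8, |20-2|=18, |5-2|=3, |8-2|=6. 1 nearest: (5,B). Counts: {'B': 1}. Majority class: B.

B


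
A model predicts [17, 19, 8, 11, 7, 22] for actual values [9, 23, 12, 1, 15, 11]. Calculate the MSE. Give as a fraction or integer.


MSE = (1/6) * ((9-17)^2=64 + (23-19)^2=16 + (12-8)^2=16 + (1-11)^2=100 + (15-7)^2=64 + (11-22)^2=121). Sum = 381. MSE = 127/2.

127/2


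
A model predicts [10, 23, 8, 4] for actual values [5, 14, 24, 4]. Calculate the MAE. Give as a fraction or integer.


MAE = (1/4) * (|5-10|=5 + |14-23|=9 + |24-8|=16 + |4-4|=0). Sum = 30. MAE = 15/2.

15/2


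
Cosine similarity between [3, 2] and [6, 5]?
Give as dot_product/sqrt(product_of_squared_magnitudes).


dot = 28. |a|^2 = 13, |b|^2 = 61. cos = 28/sqrt(793).

28/sqrt(793)


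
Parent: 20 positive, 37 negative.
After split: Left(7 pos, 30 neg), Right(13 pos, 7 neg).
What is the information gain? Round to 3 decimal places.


H(parent) = 0.9348. H(left) = 0.6998, H(right) = 0.9341. Weighted = (37/57)*0.6998 + (20/57)*0.9341 = 0.7820. IG = 0.9348 - 0.7820 = 0.1528, which rounds to 0.153.

0.153


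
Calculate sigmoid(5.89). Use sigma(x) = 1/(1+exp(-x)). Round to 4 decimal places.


sigma(5.89) = 1/(1+e^(-5.89)) = 1/(1+0.002767) = 1/1.002767 = 0.9972.

0.9972


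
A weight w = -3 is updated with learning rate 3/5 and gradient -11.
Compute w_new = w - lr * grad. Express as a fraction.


w_new = -3 - 3/5 * -11 = -3 - -33/5 = 18/5.

18/5


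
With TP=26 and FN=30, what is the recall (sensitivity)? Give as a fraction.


Recall = TP / (TP + FN) = 26 / 56 = 13/28.

13/28


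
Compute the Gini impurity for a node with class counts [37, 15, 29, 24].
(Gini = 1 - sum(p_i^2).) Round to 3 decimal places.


Total = 105. Proportions: 37/105, 15/105, 29/105, 24/105. sum(p_i^2) = 0.2731. Gini = 1 - 0.2731 = 0.7269, which rounds to 0.727.

0.727


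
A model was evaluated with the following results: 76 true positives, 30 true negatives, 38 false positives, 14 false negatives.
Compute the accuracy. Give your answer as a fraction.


Accuracy = (TP + TN) / (TP + TN + FP + FN) = (76 + 30) / 158 = 53/79.

53/79


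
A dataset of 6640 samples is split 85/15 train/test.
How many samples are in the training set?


Test set = 6640 * 15% = 996. Training set = 6640 - 996 = 5644.

5644


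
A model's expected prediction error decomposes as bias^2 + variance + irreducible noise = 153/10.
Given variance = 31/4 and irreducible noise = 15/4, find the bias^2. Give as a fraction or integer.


Total error = bias^2 + variance + irreducible noise. So bias^2 = 153/10 - 31/4 - 15/4 = 19/5.

19/5


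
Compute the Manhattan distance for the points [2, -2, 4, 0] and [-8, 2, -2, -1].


d = sum of absolute differences: |2--8|=10 + |-2-2|=4 + |4--2|=6 + |0--1|=1 = 21.

21


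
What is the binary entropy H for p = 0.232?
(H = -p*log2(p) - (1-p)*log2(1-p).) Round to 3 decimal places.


H = -0.232*log2(0.232) - 0.768*log2(0.768) = 0.781.

0.781


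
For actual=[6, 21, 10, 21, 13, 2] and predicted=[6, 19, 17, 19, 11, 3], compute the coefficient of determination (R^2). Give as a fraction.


Mean(y) = 73/6. SS_res = 62. SS_tot = 1817/6. R^2 = 1 - 62/(1817/6) = 1445/1817.

1445/1817


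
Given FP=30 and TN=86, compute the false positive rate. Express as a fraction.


FPR = FP / (FP + TN) = 30 / 116 = 15/58.

15/58


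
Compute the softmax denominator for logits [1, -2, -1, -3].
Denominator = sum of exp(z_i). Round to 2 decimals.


Denom = e^1=2.7183 + e^-2=0.1353 + e^-1=0.3679 + e^-3=0.0498. Sum = 3.2713, which rounds to 3.27.

3.27


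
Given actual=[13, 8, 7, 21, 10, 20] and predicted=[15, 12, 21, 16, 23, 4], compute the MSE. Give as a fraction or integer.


MSE = (1/6) * ((13-15)^2=4 + (8-12)^2=16 + (7-21)^2=196 + (21-16)^2=25 + (10-23)^2=169 + (20-4)^2=256). Sum = 666. MSE = 111.

111


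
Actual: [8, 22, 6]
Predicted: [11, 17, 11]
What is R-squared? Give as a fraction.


Mean(y) = 12. SS_res = 59. SS_tot = 152. R^2 = 1 - 59/(152) = 93/152.

93/152


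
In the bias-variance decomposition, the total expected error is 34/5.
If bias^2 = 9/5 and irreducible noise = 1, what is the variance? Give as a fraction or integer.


Total error = bias^2 + variance + irreducible noise. So variance = 34/5 - 9/5 - 1 = 4.

4


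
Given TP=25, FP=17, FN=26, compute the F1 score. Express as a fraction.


Precision = 25/42 = 25/42. Recall = 25/51 = 25/51. F1 = 2*P*R/(P+R) = 50/93.

50/93


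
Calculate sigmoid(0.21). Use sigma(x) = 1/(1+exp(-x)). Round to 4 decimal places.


sigma(0.21) = 1/(1+e^(-0.21)) = 1/(1+0.810584) = 1/1.810584 = 0.5523.

0.5523


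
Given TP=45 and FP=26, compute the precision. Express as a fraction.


Precision = TP / (TP + FP) = 45 / 71 = 45/71.

45/71


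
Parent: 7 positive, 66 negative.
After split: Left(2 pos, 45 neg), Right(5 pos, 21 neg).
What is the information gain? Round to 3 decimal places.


H(parent) = 0.4558. H(left) = 0.2539, H(right) = 0.7063. Weighted = (47/73)*0.2539 + (26/73)*0.7063 = 0.4150. IG = 0.4558 - 0.4150 = 0.0408, which rounds to 0.041.

0.041


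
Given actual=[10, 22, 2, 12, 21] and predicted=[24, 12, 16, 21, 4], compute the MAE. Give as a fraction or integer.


MAE = (1/5) * (|10-24|=14 + |22-12|=10 + |2-16|=14 + |12-21|=9 + |21-4|=17). Sum = 64. MAE = 64/5.

64/5


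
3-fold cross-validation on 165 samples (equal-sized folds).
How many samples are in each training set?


Each validation fold has 165/3 = 55 samples. Training set = 165 - 55 = 110.

110


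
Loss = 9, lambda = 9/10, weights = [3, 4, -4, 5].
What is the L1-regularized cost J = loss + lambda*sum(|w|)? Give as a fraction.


L1 norm = sum(|w|) = 16. J = 9 + 9/10 * 16 = 117/5.

117/5


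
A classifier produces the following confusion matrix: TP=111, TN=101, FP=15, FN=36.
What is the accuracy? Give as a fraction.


Accuracy = (TP + TN) / (TP + TN + FP + FN) = (111 + 101) / 263 = 212/263.

212/263


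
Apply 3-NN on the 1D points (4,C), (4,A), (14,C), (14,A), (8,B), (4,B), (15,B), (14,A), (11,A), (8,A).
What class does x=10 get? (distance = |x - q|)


Distances: |4-10|=6, |4-10|=6, |14-10|=4, |14-10|=4, |8-10|=2, |4-10|=6, |15-10|=5, |14-10|=4, |11-10|=1, |8-10|=2. 3 nearest: (11,A), (8,A), (8,B). Counts: {'A': 2, 'B': 1}. Majority class: A.

A


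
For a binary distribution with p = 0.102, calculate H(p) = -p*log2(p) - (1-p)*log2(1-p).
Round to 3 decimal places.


H = -0.102*log2(0.102) - 0.898*log2(0.898) = 0.475.

0.475


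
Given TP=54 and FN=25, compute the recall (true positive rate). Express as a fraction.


Recall = TP / (TP + FN) = 54 / 79 = 54/79.

54/79


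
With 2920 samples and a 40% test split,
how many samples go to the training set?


Test set = 2920 * 40% = 1168. Training set = 2920 - 1168 = 1752.

1752


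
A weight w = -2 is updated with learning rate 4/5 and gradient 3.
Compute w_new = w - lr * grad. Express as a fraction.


w_new = -2 - 4/5 * 3 = -2 - 12/5 = -22/5.

-22/5


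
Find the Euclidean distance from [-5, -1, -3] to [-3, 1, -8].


d = sqrt(sum of squared differences). (-5--3)^2=4, (-1-1)^2=4, (-3--8)^2=25. Sum = 33.

sqrt(33)


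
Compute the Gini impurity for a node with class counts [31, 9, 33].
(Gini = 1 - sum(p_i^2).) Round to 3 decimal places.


Total = 73. Proportions: 31/73, 9/73, 33/73. sum(p_i^2) = 0.3999. Gini = 1 - 0.3999 = 0.6001, which rounds to 0.600.

0.600


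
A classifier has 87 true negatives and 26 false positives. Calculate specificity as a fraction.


Specificity = TN / (TN + FP) = 87 / 113 = 87/113.

87/113


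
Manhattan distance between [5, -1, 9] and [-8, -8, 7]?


d = sum of absolute differences: |5--8|=13 + |-1--8|=7 + |9-7|=2 = 22.

22


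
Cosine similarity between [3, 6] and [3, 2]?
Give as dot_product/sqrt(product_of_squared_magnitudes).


dot = 21. |a|^2 = 45, |b|^2 = 13. cos = 21/sqrt(585).

21/sqrt(585)


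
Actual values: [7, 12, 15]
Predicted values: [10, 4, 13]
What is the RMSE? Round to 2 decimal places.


MSE = 25.6667. RMSE = sqrt(25.6667) = 5.07.

5.07


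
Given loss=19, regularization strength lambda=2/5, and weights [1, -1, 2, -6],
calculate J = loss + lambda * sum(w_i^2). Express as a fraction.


L2 sq norm = sum(w^2) = 42. J = 19 + 2/5 * 42 = 179/5.

179/5


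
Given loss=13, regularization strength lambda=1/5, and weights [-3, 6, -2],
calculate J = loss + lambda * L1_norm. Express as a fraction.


L1 norm = sum(|w|) = 11. J = 13 + 1/5 * 11 = 76/5.

76/5


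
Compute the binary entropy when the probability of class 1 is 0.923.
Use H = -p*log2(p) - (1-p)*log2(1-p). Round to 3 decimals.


H = -0.923*log2(0.923) - 0.077*log2(0.077) = 0.392.

0.392


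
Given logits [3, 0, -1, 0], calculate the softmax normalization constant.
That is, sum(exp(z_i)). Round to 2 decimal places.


Denom = e^3=20.0855 + e^0=1.0000 + e^-1=0.3679 + e^0=1.0000. Sum = 22.4534, which rounds to 22.45.

22.45


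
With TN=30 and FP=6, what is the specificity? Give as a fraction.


Specificity = TN / (TN + FP) = 30 / 36 = 5/6.

5/6


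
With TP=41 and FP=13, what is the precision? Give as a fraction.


Precision = TP / (TP + FP) = 41 / 54 = 41/54.

41/54


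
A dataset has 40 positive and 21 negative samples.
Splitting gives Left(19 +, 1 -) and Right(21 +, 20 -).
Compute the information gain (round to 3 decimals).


H(parent) = 0.9288. H(left) = 0.2864, H(right) = 0.9996. Weighted = (20/61)*0.2864 + (41/61)*0.9996 = 0.7658. IG = 0.9288 - 0.7658 = 0.1630, which rounds to 0.163.

0.163


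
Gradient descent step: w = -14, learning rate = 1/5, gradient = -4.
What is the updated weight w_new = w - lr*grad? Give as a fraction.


w_new = -14 - 1/5 * -4 = -14 - -4/5 = -66/5.

-66/5


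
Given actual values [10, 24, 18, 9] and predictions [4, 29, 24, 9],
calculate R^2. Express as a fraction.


Mean(y) = 61/4. SS_res = 97. SS_tot = 603/4. R^2 = 1 - 97/(603/4) = 215/603.

215/603


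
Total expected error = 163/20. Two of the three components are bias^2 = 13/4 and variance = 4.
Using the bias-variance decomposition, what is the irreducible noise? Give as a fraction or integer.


Total error = bias^2 + variance + irreducible noise. So irreducible noise = 163/20 - 13/4 - 4 = 9/10.

9/10


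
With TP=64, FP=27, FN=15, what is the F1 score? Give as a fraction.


Precision = 64/91 = 64/91. Recall = 64/79 = 64/79. F1 = 2*P*R/(P+R) = 64/85.

64/85


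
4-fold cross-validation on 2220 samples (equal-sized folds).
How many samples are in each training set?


Each validation fold has 2220/4 = 555 samples. Training set = 2220 - 555 = 1665.

1665


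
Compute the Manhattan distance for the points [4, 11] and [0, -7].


d = sum of absolute differences: |4-0|=4 + |11--7|=18 = 22.

22


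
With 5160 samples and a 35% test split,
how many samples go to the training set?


Test set = 5160 * 35% = 1806. Training set = 5160 - 1806 = 3354.

3354


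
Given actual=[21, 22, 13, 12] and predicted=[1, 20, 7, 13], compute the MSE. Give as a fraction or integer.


MSE = (1/4) * ((21-1)^2=400 + (22-20)^2=4 + (13-7)^2=36 + (12-13)^2=1). Sum = 441. MSE = 441/4.

441/4


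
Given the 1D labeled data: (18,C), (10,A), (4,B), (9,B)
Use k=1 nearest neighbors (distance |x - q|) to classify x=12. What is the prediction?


Distances: |18-12|=6, |10-12|=2, |4-12|=8, |9-12|=3. 1 nearest: (10,A). Counts: {'A': 1}. Majority class: A.

A


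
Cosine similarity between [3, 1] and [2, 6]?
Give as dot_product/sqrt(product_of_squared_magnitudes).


dot = 12. |a|^2 = 10, |b|^2 = 40. cos = 12/sqrt(400).

12/sqrt(400)


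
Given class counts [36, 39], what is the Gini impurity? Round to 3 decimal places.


Total = 75. Proportions: 36/75, 39/75. sum(p_i^2) = 0.5008. Gini = 1 - 0.5008 = 0.4992, which rounds to 0.499.

0.499


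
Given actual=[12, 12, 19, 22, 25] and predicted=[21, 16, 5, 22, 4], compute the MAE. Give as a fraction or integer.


MAE = (1/5) * (|12-21|=9 + |12-16|=4 + |19-5|=14 + |22-22|=0 + |25-4|=21). Sum = 48. MAE = 48/5.

48/5


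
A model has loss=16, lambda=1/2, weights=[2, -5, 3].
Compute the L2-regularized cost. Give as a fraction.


L2 sq norm = sum(w^2) = 38. J = 16 + 1/2 * 38 = 35.

35


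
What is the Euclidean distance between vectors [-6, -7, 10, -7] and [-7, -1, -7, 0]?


d = sqrt(sum of squared differences). (-6--7)^2=1, (-7--1)^2=36, (10--7)^2=289, (-7-0)^2=49. Sum = 375.

sqrt(375)


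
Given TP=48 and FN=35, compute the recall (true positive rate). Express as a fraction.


Recall = TP / (TP + FN) = 48 / 83 = 48/83.

48/83


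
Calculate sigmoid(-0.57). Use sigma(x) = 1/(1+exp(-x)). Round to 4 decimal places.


sigma(-0.57) = 1/(1+e^(0.57)) = 1/(1+1.768267) = 1/2.768267 = 0.3612.

0.3612


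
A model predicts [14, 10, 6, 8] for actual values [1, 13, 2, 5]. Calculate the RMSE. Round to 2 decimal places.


MSE = 50.7500. RMSE = sqrt(50.7500) = 7.12.

7.12


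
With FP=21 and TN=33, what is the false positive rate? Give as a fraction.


FPR = FP / (FP + TN) = 21 / 54 = 7/18.

7/18


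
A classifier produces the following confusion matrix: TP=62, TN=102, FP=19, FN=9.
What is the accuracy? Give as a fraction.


Accuracy = (TP + TN) / (TP + TN + FP + FN) = (62 + 102) / 192 = 41/48.

41/48


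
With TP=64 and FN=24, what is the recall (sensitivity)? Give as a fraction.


Recall = TP / (TP + FN) = 64 / 88 = 8/11.

8/11


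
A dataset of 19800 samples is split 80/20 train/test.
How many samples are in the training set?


Test set = 19800 * 20% = 3960. Training set = 19800 - 3960 = 15840.

15840


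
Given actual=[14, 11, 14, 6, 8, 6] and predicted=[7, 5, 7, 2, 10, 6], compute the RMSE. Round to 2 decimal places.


MSE = 25.6667. RMSE = sqrt(25.6667) = 5.07.

5.07


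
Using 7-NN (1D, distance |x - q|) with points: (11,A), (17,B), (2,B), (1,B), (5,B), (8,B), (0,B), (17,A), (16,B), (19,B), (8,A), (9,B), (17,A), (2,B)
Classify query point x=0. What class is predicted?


Distances: |11-0|=11, |17-0|=17, |2-0|=2, |1-0|=1, |5-0|=5, |8-0|=8, |0-0|=0, |17-0|=17, |16-0|=16, |19-0|=19, |8-0|=8, |9-0|=9, |17-0|=17, |2-0|=2. 7 nearest: (0,B), (1,B), (2,B), (2,B), (5,B), (8,A), (8,B). Counts: {'B': 6, 'A': 1}. Majority class: B.

B


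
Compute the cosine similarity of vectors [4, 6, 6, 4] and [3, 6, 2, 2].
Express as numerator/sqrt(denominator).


dot = 68. |a|^2 = 104, |b|^2 = 53. cos = 68/sqrt(5512).

68/sqrt(5512)


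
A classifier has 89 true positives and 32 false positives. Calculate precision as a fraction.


Precision = TP / (TP + FP) = 89 / 121 = 89/121.

89/121


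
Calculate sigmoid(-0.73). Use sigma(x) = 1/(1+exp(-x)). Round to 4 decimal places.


sigma(-0.73) = 1/(1+e^(0.73)) = 1/(1+2.075081) = 1/3.075081 = 0.3252.

0.3252


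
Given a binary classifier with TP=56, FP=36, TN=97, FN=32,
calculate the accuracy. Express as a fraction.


Accuracy = (TP + TN) / (TP + TN + FP + FN) = (56 + 97) / 221 = 9/13.

9/13


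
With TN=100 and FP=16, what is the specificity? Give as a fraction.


Specificity = TN / (TN + FP) = 100 / 116 = 25/29.

25/29


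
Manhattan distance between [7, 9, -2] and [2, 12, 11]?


d = sum of absolute differences: |7-2|=5 + |9-12|=3 + |-2-11|=13 = 21.

21


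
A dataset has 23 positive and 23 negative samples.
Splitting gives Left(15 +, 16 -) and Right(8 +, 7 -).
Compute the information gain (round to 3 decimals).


H(parent) = 1.0000. H(left) = 0.9992, H(right) = 0.9968. Weighted = (31/46)*0.9992 + (15/46)*0.9968 = 0.9984. IG = 1.0000 - 0.9984 = 0.0016, which rounds to 0.002.

0.002


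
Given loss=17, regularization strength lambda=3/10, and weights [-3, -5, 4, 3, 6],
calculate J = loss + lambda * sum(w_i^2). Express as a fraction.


L2 sq norm = sum(w^2) = 95. J = 17 + 3/10 * 95 = 91/2.

91/2


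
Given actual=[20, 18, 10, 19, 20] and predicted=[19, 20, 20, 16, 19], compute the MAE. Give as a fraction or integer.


MAE = (1/5) * (|20-19|=1 + |18-20|=2 + |10-20|=10 + |19-16|=3 + |20-19|=1). Sum = 17. MAE = 17/5.

17/5


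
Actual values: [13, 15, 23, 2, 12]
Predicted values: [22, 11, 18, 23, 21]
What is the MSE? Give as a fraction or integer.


MSE = (1/5) * ((13-22)^2=81 + (15-11)^2=16 + (23-18)^2=25 + (2-23)^2=441 + (12-21)^2=81). Sum = 644. MSE = 644/5.

644/5


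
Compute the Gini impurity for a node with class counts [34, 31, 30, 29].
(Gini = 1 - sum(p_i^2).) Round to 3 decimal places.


Total = 124. Proportions: 34/124, 31/124, 30/124, 29/124. sum(p_i^2) = 0.2509. Gini = 1 - 0.2509 = 0.7491, which rounds to 0.749.

0.749


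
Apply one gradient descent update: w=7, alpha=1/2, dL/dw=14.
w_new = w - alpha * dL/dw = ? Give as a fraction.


w_new = 7 - 1/2 * 14 = 7 - 7 = 0.

0


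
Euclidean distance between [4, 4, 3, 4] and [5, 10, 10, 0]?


d = sqrt(sum of squared differences). (4-5)^2=1, (4-10)^2=36, (3-10)^2=49, (4-0)^2=16. Sum = 102.

sqrt(102)


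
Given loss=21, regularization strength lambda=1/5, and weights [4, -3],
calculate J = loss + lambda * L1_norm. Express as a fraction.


L1 norm = sum(|w|) = 7. J = 21 + 1/5 * 7 = 112/5.

112/5


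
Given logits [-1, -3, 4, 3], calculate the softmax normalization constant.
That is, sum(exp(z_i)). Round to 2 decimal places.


Denom = e^-1=0.3679 + e^-3=0.0498 + e^4=54.5982 + e^3=20.0855. Sum = 75.1014, which rounds to 75.10.

75.10


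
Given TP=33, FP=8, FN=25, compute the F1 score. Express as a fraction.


Precision = 33/41 = 33/41. Recall = 33/58 = 33/58. F1 = 2*P*R/(P+R) = 2/3.

2/3


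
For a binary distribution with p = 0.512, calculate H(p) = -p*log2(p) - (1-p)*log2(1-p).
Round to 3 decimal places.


H = -0.512*log2(0.512) - 0.488*log2(0.488) = 1.000.

1.000


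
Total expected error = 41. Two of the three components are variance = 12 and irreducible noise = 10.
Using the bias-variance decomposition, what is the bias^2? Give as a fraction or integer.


Total error = bias^2 + variance + irreducible noise. So bias^2 = 41 - 12 - 10 = 19.

19


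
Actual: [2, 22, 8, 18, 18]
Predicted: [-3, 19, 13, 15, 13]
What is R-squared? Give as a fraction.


Mean(y) = 68/5. SS_res = 93. SS_tot = 1376/5. R^2 = 1 - 93/(1376/5) = 911/1376.

911/1376


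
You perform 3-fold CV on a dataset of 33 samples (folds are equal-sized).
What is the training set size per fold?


Each validation fold has 33/3 = 11 samples. Training set = 33 - 11 = 22.

22


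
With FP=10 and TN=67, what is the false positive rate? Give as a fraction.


FPR = FP / (FP + TN) = 10 / 77 = 10/77.

10/77


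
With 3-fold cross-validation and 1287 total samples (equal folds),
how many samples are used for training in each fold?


Each validation fold has 1287/3 = 429 samples. Training set = 1287 - 429 = 858.

858


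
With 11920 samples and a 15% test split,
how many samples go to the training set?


Test set = 11920 * 15% = 1788. Training set = 11920 - 1788 = 10132.

10132


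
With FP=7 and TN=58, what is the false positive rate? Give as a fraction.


FPR = FP / (FP + TN) = 7 / 65 = 7/65.

7/65


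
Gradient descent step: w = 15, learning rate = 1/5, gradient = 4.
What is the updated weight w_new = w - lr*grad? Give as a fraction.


w_new = 15 - 1/5 * 4 = 15 - 4/5 = 71/5.

71/5


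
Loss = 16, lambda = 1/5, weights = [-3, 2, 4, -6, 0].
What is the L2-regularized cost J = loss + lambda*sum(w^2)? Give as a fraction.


L2 sq norm = sum(w^2) = 65. J = 16 + 1/5 * 65 = 29.

29


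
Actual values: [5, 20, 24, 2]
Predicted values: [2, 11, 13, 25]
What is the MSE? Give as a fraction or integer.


MSE = (1/4) * ((5-2)^2=9 + (20-11)^2=81 + (24-13)^2=121 + (2-25)^2=529). Sum = 740. MSE = 185.

185


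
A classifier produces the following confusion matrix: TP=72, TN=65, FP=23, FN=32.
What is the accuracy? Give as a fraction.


Accuracy = (TP + TN) / (TP + TN + FP + FN) = (72 + 65) / 192 = 137/192.

137/192


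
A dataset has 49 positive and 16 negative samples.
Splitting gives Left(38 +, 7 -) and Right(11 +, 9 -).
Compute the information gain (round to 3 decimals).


H(parent) = 0.8051. H(left) = 0.6236, H(right) = 0.9928. Weighted = (45/65)*0.6236 + (20/65)*0.9928 = 0.7372. IG = 0.8051 - 0.7372 = 0.0679, which rounds to 0.068.

0.068


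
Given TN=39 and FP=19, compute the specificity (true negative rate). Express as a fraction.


Specificity = TN / (TN + FP) = 39 / 58 = 39/58.

39/58


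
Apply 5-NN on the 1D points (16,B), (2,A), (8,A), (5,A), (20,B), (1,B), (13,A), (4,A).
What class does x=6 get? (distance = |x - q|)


Distances: |16-6|=10, |2-6|=4, |8-6|=2, |5-6|=1, |20-6|=14, |1-6|=5, |13-6|=7, |4-6|=2. 5 nearest: (5,A), (8,A), (4,A), (2,A), (1,B). Counts: {'A': 4, 'B': 1}. Majority class: A.

A


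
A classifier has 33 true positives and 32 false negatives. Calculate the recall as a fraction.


Recall = TP / (TP + FN) = 33 / 65 = 33/65.

33/65


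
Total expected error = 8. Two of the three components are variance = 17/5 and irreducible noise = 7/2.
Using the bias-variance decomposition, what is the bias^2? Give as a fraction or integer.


Total error = bias^2 + variance + irreducible noise. So bias^2 = 8 - 17/5 - 7/2 = 11/10.

11/10


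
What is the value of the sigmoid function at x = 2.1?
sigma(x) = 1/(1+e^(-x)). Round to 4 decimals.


sigma(2.1) = 1/(1+e^(-2.1)) = 1/(1+0.122456) = 1/1.122456 = 0.8909.

0.8909


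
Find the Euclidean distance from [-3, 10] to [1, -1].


d = sqrt(sum of squared differences). (-3-1)^2=16, (10--1)^2=121. Sum = 137.

sqrt(137)


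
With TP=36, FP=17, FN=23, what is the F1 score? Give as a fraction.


Precision = 36/53 = 36/53. Recall = 36/59 = 36/59. F1 = 2*P*R/(P+R) = 9/14.

9/14


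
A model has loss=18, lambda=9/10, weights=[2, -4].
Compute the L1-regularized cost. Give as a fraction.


L1 norm = sum(|w|) = 6. J = 18 + 9/10 * 6 = 117/5.

117/5


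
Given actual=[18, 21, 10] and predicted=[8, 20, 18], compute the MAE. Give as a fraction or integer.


MAE = (1/3) * (|18-8|=10 + |21-20|=1 + |10-18|=8). Sum = 19. MAE = 19/3.

19/3


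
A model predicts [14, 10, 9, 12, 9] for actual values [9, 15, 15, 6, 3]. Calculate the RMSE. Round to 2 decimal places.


MSE = 31.6000. RMSE = sqrt(31.6000) = 5.62.

5.62


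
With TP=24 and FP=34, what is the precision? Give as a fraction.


Precision = TP / (TP + FP) = 24 / 58 = 12/29.

12/29


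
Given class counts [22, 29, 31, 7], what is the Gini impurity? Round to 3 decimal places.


Total = 89. Proportions: 22/89, 29/89, 31/89, 7/89. sum(p_i^2) = 0.2948. Gini = 1 - 0.2948 = 0.7052, which rounds to 0.705.

0.705


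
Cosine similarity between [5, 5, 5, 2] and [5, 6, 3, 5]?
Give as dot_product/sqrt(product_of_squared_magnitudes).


dot = 80. |a|^2 = 79, |b|^2 = 95. cos = 80/sqrt(7505).

80/sqrt(7505)


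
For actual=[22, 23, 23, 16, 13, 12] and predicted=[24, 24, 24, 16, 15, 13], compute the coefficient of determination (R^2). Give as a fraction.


Mean(y) = 109/6. SS_res = 11. SS_tot = 785/6. R^2 = 1 - 11/(785/6) = 719/785.

719/785


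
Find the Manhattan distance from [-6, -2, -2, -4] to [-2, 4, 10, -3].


d = sum of absolute differences: |-6--2|=4 + |-2-4|=6 + |-2-10|=12 + |-4--3|=1 = 23.

23


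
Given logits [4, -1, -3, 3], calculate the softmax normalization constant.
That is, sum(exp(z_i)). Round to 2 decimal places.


Denom = e^4=54.5982 + e^-1=0.3679 + e^-3=0.0498 + e^3=20.0855. Sum = 75.1014, which rounds to 75.10.

75.10


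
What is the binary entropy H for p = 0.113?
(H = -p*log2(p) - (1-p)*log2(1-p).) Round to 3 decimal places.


H = -0.113*log2(0.113) - 0.887*log2(0.887) = 0.509.

0.509


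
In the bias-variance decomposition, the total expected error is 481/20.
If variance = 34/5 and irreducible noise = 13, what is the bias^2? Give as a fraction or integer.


Total error = bias^2 + variance + irreducible noise. So bias^2 = 481/20 - 34/5 - 13 = 17/4.

17/4


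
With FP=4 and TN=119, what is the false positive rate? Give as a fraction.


FPR = FP / (FP + TN) = 4 / 123 = 4/123.

4/123


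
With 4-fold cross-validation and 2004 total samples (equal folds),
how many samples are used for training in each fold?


Each validation fold has 2004/4 = 501 samples. Training set = 2004 - 501 = 1503.

1503


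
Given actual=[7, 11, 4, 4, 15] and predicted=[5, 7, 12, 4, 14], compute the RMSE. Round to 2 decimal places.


MSE = 17.0000. RMSE = sqrt(17.0000) = 4.12.

4.12


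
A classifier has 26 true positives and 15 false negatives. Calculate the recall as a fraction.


Recall = TP / (TP + FN) = 26 / 41 = 26/41.

26/41


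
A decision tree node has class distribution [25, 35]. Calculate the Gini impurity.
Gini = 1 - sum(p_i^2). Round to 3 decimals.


Total = 60. Proportions: 25/60, 35/60. sum(p_i^2) = 0.5139. Gini = 1 - 0.5139 = 0.4861, which rounds to 0.486.

0.486


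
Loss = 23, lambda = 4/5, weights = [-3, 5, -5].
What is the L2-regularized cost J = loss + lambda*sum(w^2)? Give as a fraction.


L2 sq norm = sum(w^2) = 59. J = 23 + 4/5 * 59 = 351/5.

351/5


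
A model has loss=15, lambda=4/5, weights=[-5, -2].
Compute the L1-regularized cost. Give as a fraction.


L1 norm = sum(|w|) = 7. J = 15 + 4/5 * 7 = 103/5.

103/5


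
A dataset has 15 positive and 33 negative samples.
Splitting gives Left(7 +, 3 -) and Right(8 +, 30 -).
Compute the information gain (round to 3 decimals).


H(parent) = 0.8960. H(left) = 0.8813, H(right) = 0.7425. Weighted = (10/48)*0.8813 + (38/48)*0.7425 = 0.7714. IG = 0.8960 - 0.7714 = 0.1246, which rounds to 0.125.

0.125


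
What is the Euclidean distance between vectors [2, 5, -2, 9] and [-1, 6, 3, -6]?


d = sqrt(sum of squared differences). (2--1)^2=9, (5-6)^2=1, (-2-3)^2=25, (9--6)^2=225. Sum = 260.

sqrt(260)


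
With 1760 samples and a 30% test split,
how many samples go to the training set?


Test set = 1760 * 30% = 528. Training set = 1760 - 528 = 1232.

1232


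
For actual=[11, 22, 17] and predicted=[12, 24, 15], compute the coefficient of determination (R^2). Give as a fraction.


Mean(y) = 50/3. SS_res = 9. SS_tot = 182/3. R^2 = 1 - 9/(182/3) = 155/182.

155/182


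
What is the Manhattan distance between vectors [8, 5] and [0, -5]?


d = sum of absolute differences: |8-0|=8 + |5--5|=10 = 18.

18


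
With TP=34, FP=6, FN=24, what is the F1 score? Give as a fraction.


Precision = 34/40 = 17/20. Recall = 34/58 = 17/29. F1 = 2*P*R/(P+R) = 34/49.

34/49


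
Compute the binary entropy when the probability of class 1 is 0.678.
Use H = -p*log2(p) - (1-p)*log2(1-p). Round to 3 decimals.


H = -0.678*log2(0.678) - 0.322*log2(0.322) = 0.907.

0.907


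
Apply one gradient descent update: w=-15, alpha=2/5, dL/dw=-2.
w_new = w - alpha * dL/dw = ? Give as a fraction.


w_new = -15 - 2/5 * -2 = -15 - -4/5 = -71/5.

-71/5


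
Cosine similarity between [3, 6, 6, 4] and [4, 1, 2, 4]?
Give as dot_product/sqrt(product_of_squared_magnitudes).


dot = 46. |a|^2 = 97, |b|^2 = 37. cos = 46/sqrt(3589).

46/sqrt(3589)


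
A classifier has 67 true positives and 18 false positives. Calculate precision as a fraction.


Precision = TP / (TP + FP) = 67 / 85 = 67/85.

67/85


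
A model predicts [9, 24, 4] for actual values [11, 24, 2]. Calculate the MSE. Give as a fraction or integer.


MSE = (1/3) * ((11-9)^2=4 + (24-24)^2=0 + (2-4)^2=4). Sum = 8. MSE = 8/3.

8/3


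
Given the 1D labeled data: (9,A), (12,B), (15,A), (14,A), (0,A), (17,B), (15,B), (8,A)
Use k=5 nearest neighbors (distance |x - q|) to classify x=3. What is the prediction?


Distances: |9-3|=6, |12-3|=9, |15-3|=12, |14-3|=11, |0-3|=3, |17-3|=14, |15-3|=12, |8-3|=5. 5 nearest: (0,A), (8,A), (9,A), (12,B), (14,A). Counts: {'A': 4, 'B': 1}. Majority class: A.

A


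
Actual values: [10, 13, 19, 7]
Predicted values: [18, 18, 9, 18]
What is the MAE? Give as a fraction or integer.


MAE = (1/4) * (|10-18|=8 + |13-18|=5 + |19-9|=10 + |7-18|=11). Sum = 34. MAE = 17/2.

17/2


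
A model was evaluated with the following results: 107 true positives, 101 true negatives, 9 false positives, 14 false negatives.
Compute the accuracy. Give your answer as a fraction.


Accuracy = (TP + TN) / (TP + TN + FP + FN) = (107 + 101) / 231 = 208/231.

208/231


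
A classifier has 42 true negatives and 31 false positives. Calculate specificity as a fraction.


Specificity = TN / (TN + FP) = 42 / 73 = 42/73.

42/73


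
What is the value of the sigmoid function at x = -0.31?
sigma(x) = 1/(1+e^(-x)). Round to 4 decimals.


sigma(-0.31) = 1/(1+e^(0.31)) = 1/(1+1.363425) = 1/2.363425 = 0.4231.

0.4231


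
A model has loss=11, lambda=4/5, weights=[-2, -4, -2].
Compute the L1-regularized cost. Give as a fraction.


L1 norm = sum(|w|) = 8. J = 11 + 4/5 * 8 = 87/5.

87/5


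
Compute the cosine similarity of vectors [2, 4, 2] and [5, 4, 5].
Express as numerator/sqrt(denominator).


dot = 36. |a|^2 = 24, |b|^2 = 66. cos = 36/sqrt(1584).

36/sqrt(1584)


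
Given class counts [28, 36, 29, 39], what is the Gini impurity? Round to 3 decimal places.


Total = 132. Proportions: 28/132, 36/132, 29/132, 39/132. sum(p_i^2) = 0.2549. Gini = 1 - 0.2549 = 0.7451, which rounds to 0.745.

0.745


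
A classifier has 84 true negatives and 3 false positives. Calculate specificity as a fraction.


Specificity = TN / (TN + FP) = 84 / 87 = 28/29.

28/29


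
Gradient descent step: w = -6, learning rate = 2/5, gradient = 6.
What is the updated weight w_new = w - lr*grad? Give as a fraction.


w_new = -6 - 2/5 * 6 = -6 - 12/5 = -42/5.

-42/5


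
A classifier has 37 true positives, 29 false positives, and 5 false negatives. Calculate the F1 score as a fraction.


Precision = 37/66 = 37/66. Recall = 37/42 = 37/42. F1 = 2*P*R/(P+R) = 37/54.

37/54


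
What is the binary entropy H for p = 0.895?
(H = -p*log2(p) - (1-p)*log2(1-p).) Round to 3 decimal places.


H = -0.895*log2(0.895) - 0.105*log2(0.105) = 0.485.

0.485


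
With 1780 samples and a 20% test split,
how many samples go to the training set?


Test set = 1780 * 20% = 356. Training set = 1780 - 356 = 1424.

1424
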